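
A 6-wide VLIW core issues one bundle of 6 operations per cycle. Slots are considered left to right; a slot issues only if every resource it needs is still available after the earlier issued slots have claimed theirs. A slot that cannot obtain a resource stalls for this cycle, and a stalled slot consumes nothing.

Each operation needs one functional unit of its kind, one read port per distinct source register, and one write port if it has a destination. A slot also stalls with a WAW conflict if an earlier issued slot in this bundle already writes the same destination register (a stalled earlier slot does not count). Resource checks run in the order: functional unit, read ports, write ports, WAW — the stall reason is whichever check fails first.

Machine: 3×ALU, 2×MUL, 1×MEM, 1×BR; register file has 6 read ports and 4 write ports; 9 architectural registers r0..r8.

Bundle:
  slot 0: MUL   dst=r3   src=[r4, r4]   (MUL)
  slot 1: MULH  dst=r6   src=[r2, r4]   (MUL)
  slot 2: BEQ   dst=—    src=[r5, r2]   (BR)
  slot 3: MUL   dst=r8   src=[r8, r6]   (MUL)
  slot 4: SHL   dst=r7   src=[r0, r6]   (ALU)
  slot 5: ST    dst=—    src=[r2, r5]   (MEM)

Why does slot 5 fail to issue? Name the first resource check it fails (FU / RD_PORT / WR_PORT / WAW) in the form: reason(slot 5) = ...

reason(slot 5) = RD_PORT

#0 MUL src=r4,r4 dispatched  <A:3 Mu:1 Ld:1 B:1 rd:5 wr:3>
#1 MUL src=r2,r4 dispatched  <A:3 Mu:0 Ld:1 B:1 rd:3 wr:2>
#2 BR src=r5,r2 dispatched  <A:3 Mu:0 Ld:1 B:0 rd:1 wr:2>
#3 MUL src=r8,r6 held:FU  <A:3 Mu:0 Ld:1 B:0 rd:1 wr:2>
#4 ALU src=r0,r6 held:RD_PORT  <A:3 Mu:0 Ld:1 B:0 rd:1 wr:2>
#5 MEM src=r2,r5 held:RD_PORT  <A:3 Mu:0 Ld:1 B:0 rd:1 wr:2>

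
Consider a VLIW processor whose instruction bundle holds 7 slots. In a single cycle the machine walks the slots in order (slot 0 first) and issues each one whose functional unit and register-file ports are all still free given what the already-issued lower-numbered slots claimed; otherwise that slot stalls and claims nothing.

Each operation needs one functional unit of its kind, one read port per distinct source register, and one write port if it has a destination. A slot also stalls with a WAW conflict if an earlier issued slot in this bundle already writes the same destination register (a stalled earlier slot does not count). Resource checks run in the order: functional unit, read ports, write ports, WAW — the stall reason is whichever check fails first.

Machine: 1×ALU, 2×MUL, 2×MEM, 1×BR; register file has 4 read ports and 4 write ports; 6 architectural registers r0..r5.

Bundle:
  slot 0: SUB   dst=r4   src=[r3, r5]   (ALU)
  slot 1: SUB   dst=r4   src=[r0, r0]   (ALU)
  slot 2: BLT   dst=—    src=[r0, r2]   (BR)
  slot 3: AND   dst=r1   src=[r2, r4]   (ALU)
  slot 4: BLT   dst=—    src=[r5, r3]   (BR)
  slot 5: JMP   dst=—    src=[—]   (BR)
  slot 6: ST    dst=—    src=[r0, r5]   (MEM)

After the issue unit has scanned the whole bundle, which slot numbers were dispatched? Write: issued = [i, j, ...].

[0] ALU needs rd=2 wr=1: ok; after: ALU=0 MUL=2 MEM=2 BR=1, R=2, W=3
[1] ALU needs rd=1 wr=1: FU; after: ALU=0 MUL=2 MEM=2 BR=1, R=2, W=3
[2] BR needs rd=2 wr=0: ok; after: ALU=0 MUL=2 MEM=2 BR=0, R=0, W=3
[3] ALU needs rd=2 wr=1: FU; after: ALU=0 MUL=2 MEM=2 BR=0, R=0, W=3
[4] BR needs rd=2 wr=0: FU; after: ALU=0 MUL=2 MEM=2 BR=0, R=0, W=3
[5] BR needs rd=0 wr=0: FU; after: ALU=0 MUL=2 MEM=2 BR=0, R=0, W=3
[6] MEM needs rd=2 wr=0: RD_PORT; after: ALU=0 MUL=2 MEM=2 BR=0, R=0, W=3

issued = [0, 2]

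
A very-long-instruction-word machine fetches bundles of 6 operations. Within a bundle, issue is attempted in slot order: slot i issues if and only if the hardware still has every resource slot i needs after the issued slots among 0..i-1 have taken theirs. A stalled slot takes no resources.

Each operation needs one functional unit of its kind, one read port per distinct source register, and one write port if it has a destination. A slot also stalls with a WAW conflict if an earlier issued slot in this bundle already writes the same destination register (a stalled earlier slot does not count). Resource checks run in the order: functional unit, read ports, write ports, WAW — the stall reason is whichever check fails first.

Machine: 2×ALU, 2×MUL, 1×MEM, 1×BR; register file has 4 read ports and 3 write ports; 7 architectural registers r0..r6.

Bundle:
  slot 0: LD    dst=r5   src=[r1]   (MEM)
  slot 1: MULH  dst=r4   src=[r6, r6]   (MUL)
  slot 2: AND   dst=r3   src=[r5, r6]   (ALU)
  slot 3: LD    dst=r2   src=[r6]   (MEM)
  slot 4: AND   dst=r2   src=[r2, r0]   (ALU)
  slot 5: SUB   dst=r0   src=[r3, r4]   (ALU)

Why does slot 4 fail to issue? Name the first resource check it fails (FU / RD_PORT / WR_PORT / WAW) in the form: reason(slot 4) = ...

reason(slot 4) = RD_PORT

  0. MEM→r5 ⇒ go  {2A/2Mu/0Ld/1B | 3r 2w}
  1. MUL→r4 ⇒ go  {2A/1Mu/0Ld/1B | 2r 1w}
  2. ALU→r3 ⇒ go  {1A/1Mu/0Ld/1B | 0r 0w}
  3. MEM→r2 ⇒ no(FU)  {1A/1Mu/0Ld/1B | 0r 0w}
  4. ALU→r2 ⇒ no(RD_PORT)  {1A/1Mu/0Ld/1B | 0r 0w}
  5. ALU→r0 ⇒ no(RD_PORT)  {1A/1Mu/0Ld/1B | 0r 0w}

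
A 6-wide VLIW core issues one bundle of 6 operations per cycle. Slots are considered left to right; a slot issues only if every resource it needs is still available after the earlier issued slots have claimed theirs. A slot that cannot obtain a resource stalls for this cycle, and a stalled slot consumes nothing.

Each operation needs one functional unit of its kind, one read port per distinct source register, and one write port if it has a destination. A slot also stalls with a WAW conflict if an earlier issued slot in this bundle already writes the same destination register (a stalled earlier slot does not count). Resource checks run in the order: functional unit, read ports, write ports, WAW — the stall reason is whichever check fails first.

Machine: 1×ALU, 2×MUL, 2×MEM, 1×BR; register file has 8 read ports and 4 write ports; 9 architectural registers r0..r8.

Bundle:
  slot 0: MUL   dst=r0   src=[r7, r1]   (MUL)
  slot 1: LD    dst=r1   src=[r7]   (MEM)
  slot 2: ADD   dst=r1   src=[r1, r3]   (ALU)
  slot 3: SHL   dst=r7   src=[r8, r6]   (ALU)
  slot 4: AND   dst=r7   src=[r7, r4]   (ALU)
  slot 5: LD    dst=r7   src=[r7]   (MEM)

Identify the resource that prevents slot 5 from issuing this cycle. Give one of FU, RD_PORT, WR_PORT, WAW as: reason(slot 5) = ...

reason(slot 5) = WAW

  0. MUL→r0 ⇒ go  {1A/1Mu/2Ld/1B | 6r 3w}
  1. MEM→r1 ⇒ go  {1A/1Mu/1Ld/1B | 5r 2w}
  2. ALU→r1 ⇒ no(WAW)  {1A/1Mu/1Ld/1B | 5r 2w}
  3. ALU→r7 ⇒ go  {0A/1Mu/1Ld/1B | 3r 1w}
  4. ALU→r7 ⇒ no(FU)  {0A/1Mu/1Ld/1B | 3r 1w}
  5. MEM→r7 ⇒ no(WAW)  {0A/1Mu/1Ld/1B | 3r 1w}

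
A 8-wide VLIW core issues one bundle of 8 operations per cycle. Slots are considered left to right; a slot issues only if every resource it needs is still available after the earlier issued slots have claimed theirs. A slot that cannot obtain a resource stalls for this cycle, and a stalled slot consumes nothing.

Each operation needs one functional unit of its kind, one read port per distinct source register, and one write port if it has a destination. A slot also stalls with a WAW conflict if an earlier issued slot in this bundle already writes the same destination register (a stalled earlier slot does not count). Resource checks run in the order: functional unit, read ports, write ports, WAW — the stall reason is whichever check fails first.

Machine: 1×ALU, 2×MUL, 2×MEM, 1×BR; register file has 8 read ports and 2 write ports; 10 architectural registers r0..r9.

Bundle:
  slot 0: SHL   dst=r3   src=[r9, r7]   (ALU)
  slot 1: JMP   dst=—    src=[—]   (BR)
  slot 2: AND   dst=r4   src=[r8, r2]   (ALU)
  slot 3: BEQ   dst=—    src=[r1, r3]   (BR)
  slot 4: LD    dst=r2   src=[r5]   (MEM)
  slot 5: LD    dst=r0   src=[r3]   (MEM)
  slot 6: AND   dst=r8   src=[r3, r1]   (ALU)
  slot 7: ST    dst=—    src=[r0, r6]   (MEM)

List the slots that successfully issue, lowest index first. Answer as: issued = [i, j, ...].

  0. ALU→r3 ⇒ go  {0A/2Mu/2Ld/1B | 6r 1w}
  1. BR ⇒ go  {0A/2Mu/2Ld/0B | 6r 1w}
  2. ALU→r4 ⇒ no(FU)  {0A/2Mu/2Ld/0B | 6r 1w}
  3. BR ⇒ no(FU)  {0A/2Mu/2Ld/0B | 6r 1w}
  4. MEM→r2 ⇒ go  {0A/2Mu/1Ld/0B | 5r 0w}
  5. MEM→r0 ⇒ no(WR_PORT)  {0A/2Mu/1Ld/0B | 5r 0w}
  6. ALU→r8 ⇒ no(FU)  {0A/2Mu/1Ld/0B | 5r 0w}
  7. MEM ⇒ go  {0A/2Mu/0Ld/0B | 3r 0w}

issued = [0, 1, 4, 7]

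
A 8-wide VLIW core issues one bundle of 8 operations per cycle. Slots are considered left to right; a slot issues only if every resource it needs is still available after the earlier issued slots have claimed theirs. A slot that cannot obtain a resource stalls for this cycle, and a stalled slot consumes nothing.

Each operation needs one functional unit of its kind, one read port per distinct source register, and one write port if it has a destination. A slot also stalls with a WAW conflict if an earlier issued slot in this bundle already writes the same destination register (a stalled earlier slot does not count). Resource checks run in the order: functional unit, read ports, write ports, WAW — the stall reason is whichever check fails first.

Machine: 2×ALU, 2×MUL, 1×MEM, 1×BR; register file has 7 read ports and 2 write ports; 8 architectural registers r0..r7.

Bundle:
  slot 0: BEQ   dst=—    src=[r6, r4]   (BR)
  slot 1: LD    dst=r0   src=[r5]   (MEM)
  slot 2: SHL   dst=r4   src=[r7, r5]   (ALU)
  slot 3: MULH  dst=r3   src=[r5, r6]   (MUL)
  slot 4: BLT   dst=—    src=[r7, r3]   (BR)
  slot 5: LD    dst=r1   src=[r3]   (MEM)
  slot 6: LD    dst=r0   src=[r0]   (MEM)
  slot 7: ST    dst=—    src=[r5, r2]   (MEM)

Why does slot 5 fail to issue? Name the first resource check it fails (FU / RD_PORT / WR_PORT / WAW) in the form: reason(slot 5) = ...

(0) want 1×BR +2rd +0wr — yes → AL2|MU2|ME1|BR0|rd5|wr2
(1) want 1×MEM +1rd +1wr — yes → AL2|MU2|ME0|BR0|rd4|wr1
(2) want 1×ALU +2rd +1wr — yes → AL1|MU2|ME0|BR0|rd2|wr0
(3) want 1×MUL +2rd +1wr — WR_PORT → AL1|MU2|ME0|BR0|rd2|wr0
(4) want 1×BR +2rd +0wr — FU → AL1|MU2|ME0|BR0|rd2|wr0
(5) want 1×MEM +1rd +1wr — FU → AL1|MU2|ME0|BR0|rd2|wr0
(6) want 1×MEM +1rd +1wr — FU → AL1|MU2|ME0|BR0|rd2|wr0
(7) want 1×MEM +2rd +0wr — FU → AL1|MU2|ME0|BR0|rd2|wr0

reason(slot 5) = FU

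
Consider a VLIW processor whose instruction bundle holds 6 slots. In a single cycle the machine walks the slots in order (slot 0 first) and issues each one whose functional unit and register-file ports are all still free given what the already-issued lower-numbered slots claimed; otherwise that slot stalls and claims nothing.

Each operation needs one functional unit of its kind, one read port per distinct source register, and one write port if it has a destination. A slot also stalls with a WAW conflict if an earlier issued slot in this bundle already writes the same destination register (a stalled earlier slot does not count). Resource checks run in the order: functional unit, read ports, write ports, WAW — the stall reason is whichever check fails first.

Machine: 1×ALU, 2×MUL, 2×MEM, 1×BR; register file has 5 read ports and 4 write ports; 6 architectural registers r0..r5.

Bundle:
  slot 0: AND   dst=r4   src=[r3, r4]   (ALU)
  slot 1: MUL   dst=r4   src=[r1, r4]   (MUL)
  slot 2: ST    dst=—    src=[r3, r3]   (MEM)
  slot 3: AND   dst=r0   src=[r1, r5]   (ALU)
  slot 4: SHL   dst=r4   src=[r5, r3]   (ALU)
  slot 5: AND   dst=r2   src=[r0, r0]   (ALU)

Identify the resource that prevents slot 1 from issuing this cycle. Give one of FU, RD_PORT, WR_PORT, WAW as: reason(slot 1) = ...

(0) want 1×ALU +2rd +1wr — yes → AL0|MU2|ME2|BR1|rd3|wr3
(1) want 1×MUL +2rd +1wr — WAW → AL0|MU2|ME2|BR1|rd3|wr3
(2) want 1×MEM +1rd +0wr — yes → AL0|MU2|ME1|BR1|rd2|wr3
(3) want 1×ALU +2rd +1wr — FU → AL0|MU2|ME1|BR1|rd2|wr3
(4) want 1×ALU +2rd +1wr — FU → AL0|MU2|ME1|BR1|rd2|wr3
(5) want 1×ALU +1rd +1wr — FU → AL0|MU2|ME1|BR1|rd2|wr3

reason(slot 1) = WAW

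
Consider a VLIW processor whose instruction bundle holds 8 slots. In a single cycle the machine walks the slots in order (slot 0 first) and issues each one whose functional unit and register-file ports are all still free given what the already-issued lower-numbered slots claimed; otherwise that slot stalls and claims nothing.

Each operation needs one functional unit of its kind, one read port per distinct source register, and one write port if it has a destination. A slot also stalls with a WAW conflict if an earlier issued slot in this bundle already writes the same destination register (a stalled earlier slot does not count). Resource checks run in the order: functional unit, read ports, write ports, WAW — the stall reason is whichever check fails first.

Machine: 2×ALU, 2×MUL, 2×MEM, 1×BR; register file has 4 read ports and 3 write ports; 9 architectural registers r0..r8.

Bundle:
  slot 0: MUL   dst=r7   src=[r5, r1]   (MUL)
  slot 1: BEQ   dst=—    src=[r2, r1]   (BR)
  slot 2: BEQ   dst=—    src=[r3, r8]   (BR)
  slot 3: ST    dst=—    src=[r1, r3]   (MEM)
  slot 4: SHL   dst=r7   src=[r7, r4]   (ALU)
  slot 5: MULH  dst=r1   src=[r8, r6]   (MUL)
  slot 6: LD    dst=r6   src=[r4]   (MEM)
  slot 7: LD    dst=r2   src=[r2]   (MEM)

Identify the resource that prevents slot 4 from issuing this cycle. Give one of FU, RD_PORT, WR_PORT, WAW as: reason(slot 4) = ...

(0) want 1×MUL +2rd +1wr — yes → AL2|MU1|ME2|BR1|rd2|wr2
(1) want 1×BR +2rd +0wr — yes → AL2|MU1|ME2|BR0|rd0|wr2
(2) want 1×BR +2rd +0wr — FU → AL2|MU1|ME2|BR0|rd0|wr2
(3) want 1×MEM +2rd +0wr — RD_PORT → AL2|MU1|ME2|BR0|rd0|wr2
(4) want 1×ALU +2rd +1wr — RD_PORT → AL2|MU1|ME2|BR0|rd0|wr2
(5) want 1×MUL +2rd +1wr — RD_PORT → AL2|MU1|ME2|BR0|rd0|wr2
(6) want 1×MEM +1rd +1wr — RD_PORT → AL2|MU1|ME2|BR0|rd0|wr2
(7) want 1×MEM +1rd +1wr — RD_PORT → AL2|MU1|ME2|BR0|rd0|wr2

reason(slot 4) = RD_PORT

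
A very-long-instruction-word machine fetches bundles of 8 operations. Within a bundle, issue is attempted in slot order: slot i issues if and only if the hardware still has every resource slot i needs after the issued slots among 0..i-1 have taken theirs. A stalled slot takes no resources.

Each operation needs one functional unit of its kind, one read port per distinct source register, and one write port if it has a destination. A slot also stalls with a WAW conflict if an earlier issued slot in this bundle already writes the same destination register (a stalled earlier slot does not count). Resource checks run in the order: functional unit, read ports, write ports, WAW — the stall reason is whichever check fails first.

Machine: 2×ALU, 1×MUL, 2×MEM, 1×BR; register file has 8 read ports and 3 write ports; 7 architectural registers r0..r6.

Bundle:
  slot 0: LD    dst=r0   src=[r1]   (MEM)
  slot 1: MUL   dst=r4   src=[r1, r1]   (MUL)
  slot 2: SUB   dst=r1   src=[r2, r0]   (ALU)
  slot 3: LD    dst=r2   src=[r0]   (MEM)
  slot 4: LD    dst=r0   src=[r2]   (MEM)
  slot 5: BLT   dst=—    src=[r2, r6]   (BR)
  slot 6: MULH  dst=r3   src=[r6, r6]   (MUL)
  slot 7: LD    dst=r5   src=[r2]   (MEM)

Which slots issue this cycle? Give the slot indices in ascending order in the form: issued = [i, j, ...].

issued = [0, 1, 2, 5]

#0 MEM src=r1 dispatched  <A:2 Mu:1 Ld:1 B:1 rd:7 wr:2>
#1 MUL src=r1,r1 dispatched  <A:2 Mu:0 Ld:1 B:1 rd:6 wr:1>
#2 ALU src=r2,r0 dispatched  <A:1 Mu:0 Ld:1 B:1 rd:4 wr:0>
#3 MEM src=r0 held:WR_PORT  <A:1 Mu:0 Ld:1 B:1 rd:4 wr:0>
#4 MEM src=r2 held:WR_PORT  <A:1 Mu:0 Ld:1 B:1 rd:4 wr:0>
#5 BR src=r2,r6 dispatched  <A:1 Mu:0 Ld:1 B:0 rd:2 wr:0>
#6 MUL src=r6,r6 held:FU  <A:1 Mu:0 Ld:1 B:0 rd:2 wr:0>
#7 MEM src=r2 held:WR_PORT  <A:1 Mu:0 Ld:1 B:0 rd:2 wr:0>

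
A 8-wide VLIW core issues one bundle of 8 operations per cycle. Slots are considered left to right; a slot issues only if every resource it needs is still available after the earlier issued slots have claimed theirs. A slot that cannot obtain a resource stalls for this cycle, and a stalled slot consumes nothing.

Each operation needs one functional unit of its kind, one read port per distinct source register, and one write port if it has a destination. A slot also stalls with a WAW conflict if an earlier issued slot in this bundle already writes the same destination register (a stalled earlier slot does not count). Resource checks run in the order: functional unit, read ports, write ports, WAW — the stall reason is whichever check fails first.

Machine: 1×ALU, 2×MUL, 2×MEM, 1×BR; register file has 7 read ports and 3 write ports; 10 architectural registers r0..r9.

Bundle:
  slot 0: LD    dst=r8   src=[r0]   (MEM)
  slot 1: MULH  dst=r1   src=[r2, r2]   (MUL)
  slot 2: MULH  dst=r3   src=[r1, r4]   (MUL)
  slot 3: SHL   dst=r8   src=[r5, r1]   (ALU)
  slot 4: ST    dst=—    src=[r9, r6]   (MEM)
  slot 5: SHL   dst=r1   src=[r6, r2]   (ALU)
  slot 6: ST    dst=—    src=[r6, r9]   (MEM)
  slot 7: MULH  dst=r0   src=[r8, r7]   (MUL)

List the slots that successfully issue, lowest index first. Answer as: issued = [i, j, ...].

[0] MEM needs rd=1 wr=1: ok; after: ALU=1 MUL=2 MEM=1 BR=1, R=6, W=2
[1] MUL needs rd=1 wr=1: ok; after: ALU=1 MUL=1 MEM=1 BR=1, R=5, W=1
[2] MUL needs rd=2 wr=1: ok; after: ALU=1 MUL=0 MEM=1 BR=1, R=3, W=0
[3] ALU needs rd=2 wr=1: WR_PORT; after: ALU=1 MUL=0 MEM=1 BR=1, R=3, W=0
[4] MEM needs rd=2 wr=0: ok; after: ALU=1 MUL=0 MEM=0 BR=1, R=1, W=0
[5] ALU needs rd=2 wr=1: RD_PORT; after: ALU=1 MUL=0 MEM=0 BR=1, R=1, W=0
[6] MEM needs rd=2 wr=0: FU; after: ALU=1 MUL=0 MEM=0 BR=1, R=1, W=0
[7] MUL needs rd=2 wr=1: FU; after: ALU=1 MUL=0 MEM=0 BR=1, R=1, W=0

issued = [0, 1, 2, 4]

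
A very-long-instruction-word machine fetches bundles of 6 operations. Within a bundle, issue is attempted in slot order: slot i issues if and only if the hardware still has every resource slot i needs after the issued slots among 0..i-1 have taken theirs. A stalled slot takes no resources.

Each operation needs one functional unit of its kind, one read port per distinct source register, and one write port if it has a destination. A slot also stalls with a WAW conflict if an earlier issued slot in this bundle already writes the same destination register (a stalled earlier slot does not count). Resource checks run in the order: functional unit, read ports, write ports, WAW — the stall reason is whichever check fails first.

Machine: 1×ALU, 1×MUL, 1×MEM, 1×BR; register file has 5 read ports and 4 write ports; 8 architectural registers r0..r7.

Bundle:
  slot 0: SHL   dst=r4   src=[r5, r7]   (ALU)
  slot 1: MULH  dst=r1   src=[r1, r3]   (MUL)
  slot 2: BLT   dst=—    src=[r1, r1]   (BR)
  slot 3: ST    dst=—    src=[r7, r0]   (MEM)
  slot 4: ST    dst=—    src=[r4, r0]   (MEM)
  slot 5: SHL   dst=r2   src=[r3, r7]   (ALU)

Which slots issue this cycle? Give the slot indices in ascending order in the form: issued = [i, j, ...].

issued = [0, 1, 2]

#0 ALU src=r5,r7 dispatched  <A:0 Mu:1 Ld:1 B:1 rd:3 wr:3>
#1 MUL src=r1,r3 dispatched  <A:0 Mu:0 Ld:1 B:1 rd:1 wr:2>
#2 BR src=r1,r1 dispatched  <A:0 Mu:0 Ld:1 B:0 rd:0 wr:2>
#3 MEM src=r7,r0 held:RD_PORT  <A:0 Mu:0 Ld:1 B:0 rd:0 wr:2>
#4 MEM src=r4,r0 held:RD_PORT  <A:0 Mu:0 Ld:1 B:0 rd:0 wr:2>
#5 ALU src=r3,r7 held:FU  <A:0 Mu:0 Ld:1 B:0 rd:0 wr:2>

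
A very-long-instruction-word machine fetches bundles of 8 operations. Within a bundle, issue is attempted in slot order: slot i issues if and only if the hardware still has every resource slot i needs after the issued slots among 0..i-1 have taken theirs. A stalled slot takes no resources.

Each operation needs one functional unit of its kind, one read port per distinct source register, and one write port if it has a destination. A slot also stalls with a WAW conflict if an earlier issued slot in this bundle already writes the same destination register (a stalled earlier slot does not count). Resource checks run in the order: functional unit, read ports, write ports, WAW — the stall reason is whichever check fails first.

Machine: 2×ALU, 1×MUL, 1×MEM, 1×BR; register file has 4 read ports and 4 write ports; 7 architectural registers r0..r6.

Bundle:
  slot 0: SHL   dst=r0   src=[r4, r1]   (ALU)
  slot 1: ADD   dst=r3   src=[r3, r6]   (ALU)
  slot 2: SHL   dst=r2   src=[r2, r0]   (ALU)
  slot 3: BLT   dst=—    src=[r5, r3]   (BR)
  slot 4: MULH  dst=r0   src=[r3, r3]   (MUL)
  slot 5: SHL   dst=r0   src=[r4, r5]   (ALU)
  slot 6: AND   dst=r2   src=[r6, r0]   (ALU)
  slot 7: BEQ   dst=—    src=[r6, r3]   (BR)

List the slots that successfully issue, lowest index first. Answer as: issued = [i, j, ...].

slot 0 (ALU): ISSUE — free A1,Mu1,Ld1,B1 rp2 wp3
slot 1 (ALU): ISSUE — free A0,Mu1,Ld1,B1 rp0 wp2
slot 2 (ALU): stall FU — free A0,Mu1,Ld1,B1 rp0 wp2
slot 3 (BR): stall RD_PORT — free A0,Mu1,Ld1,B1 rp0 wp2
slot 4 (MUL): stall RD_PORT — free A0,Mu1,Ld1,B1 rp0 wp2
slot 5 (ALU): stall FU — free A0,Mu1,Ld1,B1 rp0 wp2
slot 6 (ALU): stall FU — free A0,Mu1,Ld1,B1 rp0 wp2
slot 7 (BR): stall RD_PORT — free A0,Mu1,Ld1,B1 rp0 wp2

issued = [0, 1]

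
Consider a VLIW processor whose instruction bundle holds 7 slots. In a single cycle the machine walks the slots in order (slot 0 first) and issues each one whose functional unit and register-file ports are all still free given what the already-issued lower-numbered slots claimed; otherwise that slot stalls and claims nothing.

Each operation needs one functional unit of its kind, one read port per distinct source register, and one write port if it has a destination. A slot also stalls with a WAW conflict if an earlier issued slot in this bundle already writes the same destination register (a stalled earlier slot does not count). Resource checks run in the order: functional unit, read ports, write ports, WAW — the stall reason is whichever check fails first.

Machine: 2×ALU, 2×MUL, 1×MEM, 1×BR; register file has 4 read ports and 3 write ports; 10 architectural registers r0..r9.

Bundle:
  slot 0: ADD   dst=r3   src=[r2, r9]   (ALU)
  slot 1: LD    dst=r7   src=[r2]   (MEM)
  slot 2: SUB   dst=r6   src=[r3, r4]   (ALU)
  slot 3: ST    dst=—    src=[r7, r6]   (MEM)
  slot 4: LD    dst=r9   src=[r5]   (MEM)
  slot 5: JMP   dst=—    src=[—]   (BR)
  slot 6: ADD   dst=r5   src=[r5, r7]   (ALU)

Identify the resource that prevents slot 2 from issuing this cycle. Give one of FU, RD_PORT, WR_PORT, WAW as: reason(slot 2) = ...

#0 ALU src=r2,r9 dispatched  <A:1 Mu:2 Ld:1 B:1 rd:2 wr:2>
#1 MEM src=r2 dispatched  <A:1 Mu:2 Ld:0 B:1 rd:1 wr:1>
#2 ALU src=r3,r4 held:RD_PORT  <A:1 Mu:2 Ld:0 B:1 rd:1 wr:1>
#3 MEM src=r7,r6 held:FU  <A:1 Mu:2 Ld:0 B:1 rd:1 wr:1>
#4 MEM src=r5 held:FU  <A:1 Mu:2 Ld:0 B:1 rd:1 wr:1>
#5 BR src=- dispatched  <A:1 Mu:2 Ld:0 B:0 rd:1 wr:1>
#6 ALU src=r5,r7 held:RD_PORT  <A:1 Mu:2 Ld:0 B:0 rd:1 wr:1>

reason(slot 2) = RD_PORT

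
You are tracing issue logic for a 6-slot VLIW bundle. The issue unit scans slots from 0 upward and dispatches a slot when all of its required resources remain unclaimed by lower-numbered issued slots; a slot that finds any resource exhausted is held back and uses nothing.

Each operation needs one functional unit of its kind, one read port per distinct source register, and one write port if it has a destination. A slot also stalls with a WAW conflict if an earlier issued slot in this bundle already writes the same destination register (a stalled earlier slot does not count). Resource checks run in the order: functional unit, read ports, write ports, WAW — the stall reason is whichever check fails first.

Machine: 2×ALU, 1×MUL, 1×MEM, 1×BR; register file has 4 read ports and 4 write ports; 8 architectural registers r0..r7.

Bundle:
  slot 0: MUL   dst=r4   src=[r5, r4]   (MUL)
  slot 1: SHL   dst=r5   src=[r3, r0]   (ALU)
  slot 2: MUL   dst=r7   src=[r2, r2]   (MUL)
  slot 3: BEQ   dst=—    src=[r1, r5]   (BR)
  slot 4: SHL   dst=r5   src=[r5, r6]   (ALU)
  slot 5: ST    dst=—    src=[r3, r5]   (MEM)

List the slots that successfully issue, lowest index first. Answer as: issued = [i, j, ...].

issued = [0, 1]

#0 MUL src=r5,r4 dispatched  <A:2 Mu:0 Ld:1 B:1 rd:2 wr:3>
#1 ALU src=r3,r0 dispatched  <A:1 Mu:0 Ld:1 B:1 rd:0 wr:2>
#2 MUL src=r2,r2 held:FU  <A:1 Mu:0 Ld:1 B:1 rd:0 wr:2>
#3 BR src=r1,r5 held:RD_PORT  <A:1 Mu:0 Ld:1 B:1 rd:0 wr:2>
#4 ALU src=r5,r6 held:RD_PORT  <A:1 Mu:0 Ld:1 B:1 rd:0 wr:2>
#5 MEM src=r3,r5 held:RD_PORT  <A:1 Mu:0 Ld:1 B:1 rd:0 wr:2>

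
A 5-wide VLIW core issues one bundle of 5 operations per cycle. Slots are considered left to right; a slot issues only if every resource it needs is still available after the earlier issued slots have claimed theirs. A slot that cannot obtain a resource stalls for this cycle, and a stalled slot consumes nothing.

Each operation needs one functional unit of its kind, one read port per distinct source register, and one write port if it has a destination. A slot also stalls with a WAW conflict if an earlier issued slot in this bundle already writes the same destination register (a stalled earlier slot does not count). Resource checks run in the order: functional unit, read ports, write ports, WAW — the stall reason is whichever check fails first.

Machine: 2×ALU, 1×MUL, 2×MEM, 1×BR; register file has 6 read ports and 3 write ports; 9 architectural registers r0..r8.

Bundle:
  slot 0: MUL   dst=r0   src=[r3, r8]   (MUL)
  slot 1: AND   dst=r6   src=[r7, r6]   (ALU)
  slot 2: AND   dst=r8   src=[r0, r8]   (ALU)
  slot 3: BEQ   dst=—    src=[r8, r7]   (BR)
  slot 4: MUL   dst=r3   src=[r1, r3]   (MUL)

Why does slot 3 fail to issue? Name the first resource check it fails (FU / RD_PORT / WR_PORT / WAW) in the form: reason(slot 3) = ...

reason(slot 3) = RD_PORT

#0 MUL src=r3,r8 dispatched  <A:2 Mu:0 Ld:2 B:1 rd:4 wr:2>
#1 ALU src=r7,r6 dispatched  <A:1 Mu:0 Ld:2 B:1 rd:2 wr:1>
#2 ALU src=r0,r8 dispatched  <A:0 Mu:0 Ld:2 B:1 rd:0 wr:0>
#3 BR src=r8,r7 held:RD_PORT  <A:0 Mu:0 Ld:2 B:1 rd:0 wr:0>
#4 MUL src=r1,r3 held:FU  <A:0 Mu:0 Ld:2 B:1 rd:0 wr:0>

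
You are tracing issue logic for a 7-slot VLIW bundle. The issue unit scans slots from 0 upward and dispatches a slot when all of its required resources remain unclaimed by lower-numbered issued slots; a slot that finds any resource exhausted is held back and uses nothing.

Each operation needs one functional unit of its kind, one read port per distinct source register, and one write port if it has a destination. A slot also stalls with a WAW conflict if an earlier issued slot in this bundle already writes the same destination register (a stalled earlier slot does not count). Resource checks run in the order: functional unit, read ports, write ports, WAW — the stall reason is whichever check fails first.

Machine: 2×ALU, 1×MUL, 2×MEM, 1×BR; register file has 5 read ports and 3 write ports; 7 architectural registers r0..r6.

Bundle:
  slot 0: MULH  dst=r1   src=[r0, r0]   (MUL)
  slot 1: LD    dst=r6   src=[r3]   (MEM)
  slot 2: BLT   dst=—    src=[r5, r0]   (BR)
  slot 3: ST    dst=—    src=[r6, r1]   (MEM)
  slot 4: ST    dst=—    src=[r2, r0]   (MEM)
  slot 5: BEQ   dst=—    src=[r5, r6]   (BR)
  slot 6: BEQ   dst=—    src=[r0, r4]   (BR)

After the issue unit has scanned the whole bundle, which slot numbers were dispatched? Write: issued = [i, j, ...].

issued = [0, 1, 2]

[0] MUL needs rd=1 wr=1: ok; after: ALU=2 MUL=0 MEM=2 BR=1, R=4, W=2
[1] MEM needs rd=1 wr=1: ok; after: ALU=2 MUL=0 MEM=1 BR=1, R=3, W=1
[2] BR needs rd=2 wr=0: ok; after: ALU=2 MUL=0 MEM=1 BR=0, R=1, W=1
[3] MEM needs rd=2 wr=0: RD_PORT; after: ALU=2 MUL=0 MEM=1 BR=0, R=1, W=1
[4] MEM needs rd=2 wr=0: RD_PORT; after: ALU=2 MUL=0 MEM=1 BR=0, R=1, W=1
[5] BR needs rd=2 wr=0: FU; after: ALU=2 MUL=0 MEM=1 BR=0, R=1, W=1
[6] BR needs rd=2 wr=0: FU; after: ALU=2 MUL=0 MEM=1 BR=0, R=1, W=1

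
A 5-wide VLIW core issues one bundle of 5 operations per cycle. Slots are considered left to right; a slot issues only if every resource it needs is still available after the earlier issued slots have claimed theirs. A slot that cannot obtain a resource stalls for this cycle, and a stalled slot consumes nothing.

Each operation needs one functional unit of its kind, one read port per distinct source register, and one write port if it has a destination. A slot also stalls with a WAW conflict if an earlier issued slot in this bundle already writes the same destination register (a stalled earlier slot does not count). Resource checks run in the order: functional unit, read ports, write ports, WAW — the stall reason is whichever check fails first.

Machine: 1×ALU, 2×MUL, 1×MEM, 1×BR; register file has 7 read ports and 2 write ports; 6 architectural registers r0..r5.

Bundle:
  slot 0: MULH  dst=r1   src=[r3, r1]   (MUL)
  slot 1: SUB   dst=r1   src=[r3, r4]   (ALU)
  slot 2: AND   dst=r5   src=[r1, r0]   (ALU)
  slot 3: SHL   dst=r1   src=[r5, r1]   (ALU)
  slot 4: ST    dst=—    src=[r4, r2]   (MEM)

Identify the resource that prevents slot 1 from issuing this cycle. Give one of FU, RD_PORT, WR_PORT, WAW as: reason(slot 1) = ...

reason(slot 1) = WAW

[0] MUL needs rd=2 wr=1: ok; after: ALU=1 MUL=1 MEM=1 BR=1, R=5, W=1
[1] ALU needs rd=2 wr=1: WAW; after: ALU=1 MUL=1 MEM=1 BR=1, R=5, W=1
[2] ALU needs rd=2 wr=1: ok; after: ALU=0 MUL=1 MEM=1 BR=1, R=3, W=0
[3] ALU needs rd=2 wr=1: FU; after: ALU=0 MUL=1 MEM=1 BR=1, R=3, W=0
[4] MEM needs rd=2 wr=0: ok; after: ALU=0 MUL=1 MEM=0 BR=1, R=1, W=0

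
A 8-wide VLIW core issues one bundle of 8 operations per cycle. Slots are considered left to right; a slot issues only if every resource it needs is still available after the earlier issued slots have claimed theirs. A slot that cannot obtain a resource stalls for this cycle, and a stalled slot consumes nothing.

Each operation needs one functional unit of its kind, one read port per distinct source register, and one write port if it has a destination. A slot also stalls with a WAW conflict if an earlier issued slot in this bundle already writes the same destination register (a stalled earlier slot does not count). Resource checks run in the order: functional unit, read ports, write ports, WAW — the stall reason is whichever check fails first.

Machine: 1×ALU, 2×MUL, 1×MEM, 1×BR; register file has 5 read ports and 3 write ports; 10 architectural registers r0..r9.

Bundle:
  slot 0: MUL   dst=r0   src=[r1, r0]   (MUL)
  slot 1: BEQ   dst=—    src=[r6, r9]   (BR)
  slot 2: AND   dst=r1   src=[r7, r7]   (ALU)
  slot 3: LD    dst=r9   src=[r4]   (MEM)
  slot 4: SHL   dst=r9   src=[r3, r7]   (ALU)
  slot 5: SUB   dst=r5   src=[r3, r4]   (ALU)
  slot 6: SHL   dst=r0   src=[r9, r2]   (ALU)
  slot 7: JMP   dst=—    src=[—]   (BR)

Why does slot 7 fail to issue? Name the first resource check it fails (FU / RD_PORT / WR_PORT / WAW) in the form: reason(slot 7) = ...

reason(slot 7) = FU

  0. MUL→r0 ⇒ go  {1A/1Mu/1Ld/1B | 3r 2w}
  1. BR ⇒ go  {1A/1Mu/1Ld/0B | 1r 2w}
  2. ALU→r1 ⇒ go  {0A/1Mu/1Ld/0B | 0r 1w}
  3. MEM→r9 ⇒ no(RD_PORT)  {0A/1Mu/1Ld/0B | 0r 1w}
  4. ALU→r9 ⇒ no(FU)  {0A/1Mu/1Ld/0B | 0r 1w}
  5. ALU→r5 ⇒ no(FU)  {0A/1Mu/1Ld/0B | 0r 1w}
  6. ALU→r0 ⇒ no(FU)  {0A/1Mu/1Ld/0B | 0r 1w}
  7. BR ⇒ no(FU)  {0A/1Mu/1Ld/0B | 0r 1w}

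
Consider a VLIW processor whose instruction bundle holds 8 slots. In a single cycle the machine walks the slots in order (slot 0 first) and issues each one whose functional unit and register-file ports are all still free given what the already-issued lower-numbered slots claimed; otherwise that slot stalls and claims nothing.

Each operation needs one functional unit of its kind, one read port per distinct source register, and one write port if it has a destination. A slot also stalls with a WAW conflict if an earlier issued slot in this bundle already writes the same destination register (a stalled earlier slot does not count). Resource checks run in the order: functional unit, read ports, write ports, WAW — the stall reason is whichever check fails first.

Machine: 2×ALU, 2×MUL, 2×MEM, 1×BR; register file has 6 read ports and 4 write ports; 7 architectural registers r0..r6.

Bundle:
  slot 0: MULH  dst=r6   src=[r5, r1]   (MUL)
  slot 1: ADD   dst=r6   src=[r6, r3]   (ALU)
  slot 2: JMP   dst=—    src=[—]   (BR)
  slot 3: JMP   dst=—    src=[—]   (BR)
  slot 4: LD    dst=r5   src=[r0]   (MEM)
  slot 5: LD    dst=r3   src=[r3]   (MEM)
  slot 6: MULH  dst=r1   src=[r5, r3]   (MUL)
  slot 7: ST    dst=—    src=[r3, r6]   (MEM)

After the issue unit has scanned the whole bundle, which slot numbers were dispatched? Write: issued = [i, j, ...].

slot 0 (MUL): ISSUE — free A2,Mu1,Ld2,B1 rp4 wp3
slot 1 (ALU): stall WAW — free A2,Mu1,Ld2,B1 rp4 wp3
slot 2 (BR): ISSUE — free A2,Mu1,Ld2,B0 rp4 wp3
slot 3 (BR): stall FU — free A2,Mu1,Ld2,B0 rp4 wp3
slot 4 (MEM): ISSUE — free A2,Mu1,Ld1,B0 rp3 wp2
slot 5 (MEM): ISSUE — free A2,Mu1,Ld0,B0 rp2 wp1
slot 6 (MUL): ISSUE — free A2,Mu0,Ld0,B0 rp0 wp0
slot 7 (MEM): stall FU — free A2,Mu0,Ld0,B0 rp0 wp0

issued = [0, 2, 4, 5, 6]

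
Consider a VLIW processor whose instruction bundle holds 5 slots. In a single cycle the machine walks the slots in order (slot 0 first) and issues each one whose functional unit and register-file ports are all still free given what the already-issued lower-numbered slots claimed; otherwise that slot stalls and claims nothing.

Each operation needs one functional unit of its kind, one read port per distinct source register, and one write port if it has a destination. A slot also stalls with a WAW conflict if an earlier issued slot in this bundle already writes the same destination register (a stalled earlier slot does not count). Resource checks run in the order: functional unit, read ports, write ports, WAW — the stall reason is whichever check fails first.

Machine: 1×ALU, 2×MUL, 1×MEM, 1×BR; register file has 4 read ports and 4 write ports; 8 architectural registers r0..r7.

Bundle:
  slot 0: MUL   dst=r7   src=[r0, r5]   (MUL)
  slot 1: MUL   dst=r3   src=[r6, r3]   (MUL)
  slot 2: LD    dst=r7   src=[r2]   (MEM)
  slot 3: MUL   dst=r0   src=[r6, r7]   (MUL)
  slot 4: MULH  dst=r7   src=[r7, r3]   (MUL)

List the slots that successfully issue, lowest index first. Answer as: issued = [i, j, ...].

#0 MUL src=r0,r5 dispatched  <A:1 Mu:1 Ld:1 B:1 rd:2 wr:3>
#1 MUL src=r6,r3 dispatched  <A:1 Mu:0 Ld:1 B:1 rd:0 wr:2>
#2 MEM src=r2 held:RD_PORT  <A:1 Mu:0 Ld:1 B:1 rd:0 wr:2>
#3 MUL src=r6,r7 held:FU  <A:1 Mu:0 Ld:1 B:1 rd:0 wr:2>
#4 MUL src=r7,r3 held:FU  <A:1 Mu:0 Ld:1 B:1 rd:0 wr:2>

issued = [0, 1]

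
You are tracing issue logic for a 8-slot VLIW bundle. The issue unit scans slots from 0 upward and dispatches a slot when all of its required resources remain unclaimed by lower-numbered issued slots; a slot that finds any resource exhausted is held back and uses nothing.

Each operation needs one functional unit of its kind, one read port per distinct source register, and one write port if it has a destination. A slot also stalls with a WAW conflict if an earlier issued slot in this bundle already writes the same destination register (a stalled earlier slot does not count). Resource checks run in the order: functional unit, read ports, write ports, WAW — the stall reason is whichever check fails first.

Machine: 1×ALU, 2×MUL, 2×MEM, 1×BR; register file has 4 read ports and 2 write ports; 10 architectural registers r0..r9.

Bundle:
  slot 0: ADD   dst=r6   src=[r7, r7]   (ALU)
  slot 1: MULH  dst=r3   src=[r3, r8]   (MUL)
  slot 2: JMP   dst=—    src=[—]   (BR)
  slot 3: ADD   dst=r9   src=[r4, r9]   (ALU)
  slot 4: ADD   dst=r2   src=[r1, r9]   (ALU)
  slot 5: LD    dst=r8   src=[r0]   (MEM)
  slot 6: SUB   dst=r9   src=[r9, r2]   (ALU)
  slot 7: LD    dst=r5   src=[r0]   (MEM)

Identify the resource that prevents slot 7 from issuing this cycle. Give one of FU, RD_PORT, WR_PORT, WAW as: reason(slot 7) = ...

(0) want 1×ALU +1rd +1wr — yes → AL0|MU2|ME2|BR1|rd3|wr1
(1) want 1×MUL +2rd +1wr — yes → AL0|MU1|ME2|BR1|rd1|wr0
(2) want 1×BR +0rd +0wr — yes → AL0|MU1|ME2|BR0|rd1|wr0
(3) want 1×ALU +2rd +1wr — FU → AL0|MU1|ME2|BR0|rd1|wr0
(4) want 1×ALU +2rd +1wr — FU → AL0|MU1|ME2|BR0|rd1|wr0
(5) want 1×MEM +1rd +1wr — WR_PORT → AL0|MU1|ME2|BR0|rd1|wr0
(6) want 1×ALU +2rd +1wr — FU → AL0|MU1|ME2|BR0|rd1|wr0
(7) want 1×MEM +1rd +1wr — WR_PORT → AL0|MU1|ME2|BR0|rd1|wr0

reason(slot 7) = WR_PORT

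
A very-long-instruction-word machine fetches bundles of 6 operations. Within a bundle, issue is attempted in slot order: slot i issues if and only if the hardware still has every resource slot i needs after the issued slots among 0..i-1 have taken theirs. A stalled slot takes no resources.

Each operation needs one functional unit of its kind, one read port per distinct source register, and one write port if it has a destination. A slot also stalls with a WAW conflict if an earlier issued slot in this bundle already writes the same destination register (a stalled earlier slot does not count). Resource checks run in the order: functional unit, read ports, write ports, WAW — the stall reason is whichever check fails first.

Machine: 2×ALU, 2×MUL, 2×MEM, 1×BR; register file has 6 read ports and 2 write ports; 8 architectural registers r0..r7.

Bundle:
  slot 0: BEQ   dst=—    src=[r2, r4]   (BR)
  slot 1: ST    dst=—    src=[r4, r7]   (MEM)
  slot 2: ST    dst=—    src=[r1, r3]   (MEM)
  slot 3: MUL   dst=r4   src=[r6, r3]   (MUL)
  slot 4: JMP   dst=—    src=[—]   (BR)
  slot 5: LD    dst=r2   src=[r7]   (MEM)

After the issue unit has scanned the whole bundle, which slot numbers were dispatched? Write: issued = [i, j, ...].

(0) want 1×BR +2rd +0wr — yes → AL2|MU2|ME2|BR0|rd4|wr2
(1) want 1×MEM +2rd +0wr — yes → AL2|MU2|ME1|BR0|rd2|wr2
(2) want 1×MEM +2rd +0wr — yes → AL2|MU2|ME0|BR0|rd0|wr2
(3) want 1×MUL +2rd +1wr — RD_PORT → AL2|MU2|ME0|BR0|rd0|wr2
(4) want 1×BR +0rd +0wr — FU → AL2|MU2|ME0|BR0|rd0|wr2
(5) want 1×MEM +1rd +1wr — FU → AL2|MU2|ME0|BR0|rd0|wr2

issued = [0, 1, 2]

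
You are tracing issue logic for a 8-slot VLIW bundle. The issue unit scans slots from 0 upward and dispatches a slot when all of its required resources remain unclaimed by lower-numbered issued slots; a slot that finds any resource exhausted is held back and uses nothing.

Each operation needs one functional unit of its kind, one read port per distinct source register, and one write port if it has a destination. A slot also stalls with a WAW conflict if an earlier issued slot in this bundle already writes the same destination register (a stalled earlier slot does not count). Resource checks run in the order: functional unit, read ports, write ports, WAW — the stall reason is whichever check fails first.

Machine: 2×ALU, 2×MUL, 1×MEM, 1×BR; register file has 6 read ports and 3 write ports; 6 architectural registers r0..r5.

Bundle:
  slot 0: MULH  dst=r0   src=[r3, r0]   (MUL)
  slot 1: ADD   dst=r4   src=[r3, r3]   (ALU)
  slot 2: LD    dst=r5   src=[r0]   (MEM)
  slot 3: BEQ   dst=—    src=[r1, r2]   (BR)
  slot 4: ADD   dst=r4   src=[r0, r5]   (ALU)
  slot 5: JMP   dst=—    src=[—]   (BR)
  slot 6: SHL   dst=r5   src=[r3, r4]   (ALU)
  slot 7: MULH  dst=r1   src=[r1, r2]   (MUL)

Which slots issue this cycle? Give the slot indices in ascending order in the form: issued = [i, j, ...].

slot 0 (MUL): ISSUE — free A2,Mu1,Ld1,B1 rp4 wp2
slot 1 (ALU): ISSUE — free A1,Mu1,Ld1,B1 rp3 wp1
slot 2 (MEM): ISSUE — free A1,Mu1,Ld0,B1 rp2 wp0
slot 3 (BR): ISSUE — free A1,Mu1,Ld0,B0 rp0 wp0
slot 4 (ALU): stall RD_PORT — free A1,Mu1,Ld0,B0 rp0 wp0
slot 5 (BR): stall FU — free A1,Mu1,Ld0,B0 rp0 wp0
slot 6 (ALU): stall RD_PORT — free A1,Mu1,Ld0,B0 rp0 wp0
slot 7 (MUL): stall RD_PORT — free A1,Mu1,Ld0,B0 rp0 wp0

issued = [0, 1, 2, 3]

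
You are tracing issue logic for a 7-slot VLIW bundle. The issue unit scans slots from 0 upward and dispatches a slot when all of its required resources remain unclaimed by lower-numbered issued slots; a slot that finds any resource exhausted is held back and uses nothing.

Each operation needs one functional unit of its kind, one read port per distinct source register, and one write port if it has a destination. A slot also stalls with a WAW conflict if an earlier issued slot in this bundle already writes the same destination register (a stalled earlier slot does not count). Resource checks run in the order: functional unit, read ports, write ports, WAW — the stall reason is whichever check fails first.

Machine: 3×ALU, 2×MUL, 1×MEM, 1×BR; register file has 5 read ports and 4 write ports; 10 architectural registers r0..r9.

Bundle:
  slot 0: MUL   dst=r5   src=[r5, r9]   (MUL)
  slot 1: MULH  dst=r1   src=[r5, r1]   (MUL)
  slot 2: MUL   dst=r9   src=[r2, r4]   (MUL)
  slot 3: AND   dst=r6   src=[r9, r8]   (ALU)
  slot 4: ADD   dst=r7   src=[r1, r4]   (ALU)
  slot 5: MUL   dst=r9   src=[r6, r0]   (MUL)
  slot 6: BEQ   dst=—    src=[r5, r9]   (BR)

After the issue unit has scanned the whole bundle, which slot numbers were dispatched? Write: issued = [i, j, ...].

slot 0 (MUL): ISSUE — free A3,Mu1,Ld1,B1 rp3 wp3
slot 1 (MUL): ISSUE — free A3,Mu0,Ld1,B1 rp1 wp2
slot 2 (MUL): stall FU — free A3,Mu0,Ld1,B1 rp1 wp2
slot 3 (ALU): stall RD_PORT — free A3,Mu0,Ld1,B1 rp1 wp2
slot 4 (ALU): stall RD_PORT — free A3,Mu0,Ld1,B1 rp1 wp2
slot 5 (MUL): stall FU — free A3,Mu0,Ld1,B1 rp1 wp2
slot 6 (BR): stall RD_PORT — free A3,Mu0,Ld1,B1 rp1 wp2

issued = [0, 1]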